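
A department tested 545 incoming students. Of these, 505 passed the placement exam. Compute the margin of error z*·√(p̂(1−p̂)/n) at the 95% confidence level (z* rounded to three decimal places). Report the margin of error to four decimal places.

The sample proportion is 505/545 = 0.92661.
SE = √(p̂(1−p̂)/n) = √(0.068008/545) = 0.011171.
The 95% critical value is z* = 1.960.
ME = 1.960·0.011171 = 0.0219.

ME = 0.0219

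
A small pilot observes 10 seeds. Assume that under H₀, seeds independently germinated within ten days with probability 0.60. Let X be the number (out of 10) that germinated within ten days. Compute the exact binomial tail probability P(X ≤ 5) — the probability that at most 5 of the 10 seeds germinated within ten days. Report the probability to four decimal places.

X is binomial with n = 10 and p = 0.60.
P(X ≤ 5) = Σ_{j=0}^{5} C(10,j)·0.60^j·0.40^{10−j}.
= 0.000105 + 0.001573 + 0.010617 + 0.042467 + 0.111477 + 0.200658 = 0.3669.

P = 0.3669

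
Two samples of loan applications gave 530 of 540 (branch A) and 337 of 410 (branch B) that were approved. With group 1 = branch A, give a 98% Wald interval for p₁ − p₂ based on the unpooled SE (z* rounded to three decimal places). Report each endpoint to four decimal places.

(0.1136, 0.2055)

p̂₁ = 0.98148, p̂₂ = 0.82195, so the observed difference is 0.15953.
Unpooled SE = √(p̂₁(1−p̂₁)/n₁ + p̂₂(1−p̂₂)/n₂) = √(0.000033658 + 0.000356945) = 0.019764.
For 98% confidence, z* = 2.326. Margin = 2.326·0.019764 = 0.04597.
So the interval runs from 0.1136 to 0.2055.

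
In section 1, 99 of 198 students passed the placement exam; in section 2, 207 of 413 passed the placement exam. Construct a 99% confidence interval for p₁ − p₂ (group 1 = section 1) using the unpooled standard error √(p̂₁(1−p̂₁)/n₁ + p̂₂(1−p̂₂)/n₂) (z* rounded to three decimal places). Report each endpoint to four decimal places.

p̂₁ = 0.50000, p̂₂ = 0.50121, so the observed difference is -0.00121.
SE = √(0.001262626 + 0.000605323) = √0.001867949 = 0.043220.
For 99% confidence, z* = 2.576. Margin = 2.576·0.043220 = 0.11133.
CI: -0.00121 ± 0.11133 = (-0.1125, 0.1101).

(-0.1125, 0.1101)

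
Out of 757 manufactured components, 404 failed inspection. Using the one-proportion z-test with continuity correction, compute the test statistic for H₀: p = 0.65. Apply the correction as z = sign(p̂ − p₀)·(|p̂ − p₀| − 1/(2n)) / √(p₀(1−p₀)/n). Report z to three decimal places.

With x = 404 successes in n = 757, p̂ = 0.53369. p̂ − p₀ = -0.116314.
Continuity correction 1/(2n) = 1/1514 = 0.000661.
Corrected numerator: |-0.116314| − 0.000661 = 0.115653.
Null standard error: √(0.65·0.35/757) = √0.000300528 = 0.017336.
z = −0.115653/0.017336 = -6.671.

z = -6.671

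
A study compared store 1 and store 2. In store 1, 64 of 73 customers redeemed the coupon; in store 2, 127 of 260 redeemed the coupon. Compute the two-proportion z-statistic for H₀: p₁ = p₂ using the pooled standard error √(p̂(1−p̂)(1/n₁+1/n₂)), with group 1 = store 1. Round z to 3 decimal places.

Sample proportions: p̂₁ = 64/73 = 0.87671 and p̂₂ = 127/260 = 0.48846.
Pooling: p̂ = 191/333 = 0.57357.
SE = √[p̂(1−p̂)(1/n₁+1/n₂)] = √[0.57357·0.42643·(1/73+1/260)] ≈ 0.065507.
z = (p̂₁ − p̂₂)/SE = (0.87671 − 0.48846)/0.065507 = 0.38825/0.065507 = 5.927.

z = 5.927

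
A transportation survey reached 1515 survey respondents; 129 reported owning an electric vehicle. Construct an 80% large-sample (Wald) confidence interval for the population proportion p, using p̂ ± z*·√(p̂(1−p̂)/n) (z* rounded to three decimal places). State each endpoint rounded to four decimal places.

Sample proportion p̂ = 129/1515 = 0.08515.
SE = √(p̂(1−p̂)/n) = √(0.077898/1515) = 0.007171.
The 80% critical value is z* = 1.282.
Margin = 1.282·0.007171 = 0.00919.
CI: 0.08515 ± 0.00919 = (0.0760, 0.0943).

(0.0760, 0.0943)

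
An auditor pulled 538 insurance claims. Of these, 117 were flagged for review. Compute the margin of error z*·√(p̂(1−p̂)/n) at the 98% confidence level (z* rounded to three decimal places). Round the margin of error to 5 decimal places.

ME = 0.04137

Sample proportion p̂ = 117/538 = 0.21747.
Standard error of p̂: √(0.170178/538) = √0.000316316 = 0.017785.
For 98% confidence, z* = 2.326.
Margin of error = z*·SE = 2.326 × 0.017785 = 0.04137.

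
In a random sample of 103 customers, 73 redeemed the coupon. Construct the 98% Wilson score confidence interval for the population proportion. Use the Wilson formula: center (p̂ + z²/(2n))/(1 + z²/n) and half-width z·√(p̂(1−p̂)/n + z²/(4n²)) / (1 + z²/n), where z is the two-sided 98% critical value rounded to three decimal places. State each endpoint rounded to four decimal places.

Here p̂ = 73/103 = 0.70874 and z = 2.326 (z² = 5.410276).
Denominator 1 + z²/n = 1 + 5.410276/103 = 1.052527.
Adjusted center: (0.70874 + z²/(2n))/1.052527 = 0.69832.
Radicand: p̂(1−p̂)/n + z²/(4n²) = 0.002004160 + 0.000127493 = 0.002131653.
Half-width = z·√(radicand)/denom = 2.326·0.046170/1.052527 = 0.10203.
So the interval runs from 0.5963 to 0.8004.

(0.5963, 0.8004)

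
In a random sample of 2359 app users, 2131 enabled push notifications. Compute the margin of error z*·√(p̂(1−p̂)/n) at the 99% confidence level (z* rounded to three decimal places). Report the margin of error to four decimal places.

Sample proportion p̂ = 2131/2359 = 0.90335.
SE(p̂) = √(0.90335·0.09665/2359) = 0.006084.
The 99% critical value is z* = 2.576.
ME = 2.576·0.006084 = 0.0157.

ME = 0.0157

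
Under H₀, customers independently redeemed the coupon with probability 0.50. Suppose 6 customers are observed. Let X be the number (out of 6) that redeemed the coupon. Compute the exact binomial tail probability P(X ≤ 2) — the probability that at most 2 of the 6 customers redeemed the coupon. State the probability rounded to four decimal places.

P = 0.3438

X is binomial with n = 6 and p = 0.50.
P(X ≤ 2) = C(6,0)·0.50^0·0.50^6 + C(6,1)·0.50^1·0.50^5 + C(6,2)·0.50^2·0.50^4.
= 0.015625 + 0.093750 + 0.234375 = 0.3438.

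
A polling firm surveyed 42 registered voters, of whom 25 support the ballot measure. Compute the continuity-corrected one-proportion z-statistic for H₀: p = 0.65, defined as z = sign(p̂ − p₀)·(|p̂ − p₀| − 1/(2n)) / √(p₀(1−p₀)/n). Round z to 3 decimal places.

z = -0.582

With x = 25 successes in n = 42, p̂ = 0.59524. p̂ − p₀ = -0.054762.
1/(2n) = 0.011905.
Corrected numerator: |-0.054762| − 0.011905 = 0.042857.
SE₀ = √(0.65·0.35/42) = 0.073598.
z = (−)0.042857/0.073598 = -0.582.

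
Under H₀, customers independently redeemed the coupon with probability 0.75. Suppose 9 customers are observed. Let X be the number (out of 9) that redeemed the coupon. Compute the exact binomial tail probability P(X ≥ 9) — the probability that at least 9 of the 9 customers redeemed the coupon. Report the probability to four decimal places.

X is binomial with n = 9 and p = 0.75.
P(X ≥ 9) = C(9,9)·0.75^9·0.25^0.
= 0.075085 = 0.0751.

P = 0.0751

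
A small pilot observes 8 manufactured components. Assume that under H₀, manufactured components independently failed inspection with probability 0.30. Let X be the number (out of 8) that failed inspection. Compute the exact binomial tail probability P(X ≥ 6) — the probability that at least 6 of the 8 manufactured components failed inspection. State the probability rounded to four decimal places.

X is binomial with n = 8 and p = 0.30.
P(X ≥ 6) = C(8,6)·0.30^6·0.70^2 + C(8,7)·0.30^7·0.70^1 + C(8,8)·0.30^8·0.70^0.
= 0.010002 + 0.001225 + 0.000066 = 0.0113.

P = 0.0113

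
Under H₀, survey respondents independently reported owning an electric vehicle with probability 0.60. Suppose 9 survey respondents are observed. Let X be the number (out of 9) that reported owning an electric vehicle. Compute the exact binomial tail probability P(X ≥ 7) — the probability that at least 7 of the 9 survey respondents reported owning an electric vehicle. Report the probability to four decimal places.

P = 0.2318

X ~ Binomial(n=9, p=0.60).
P(X ≥ 7) = C(9,7)·0.60^7·0.40^2 + C(9,8)·0.60^8·0.40^1 + C(9,9)·0.60^9·0.40^0.
= 0.161243 + 0.060466 + 0.010078 = 0.2318.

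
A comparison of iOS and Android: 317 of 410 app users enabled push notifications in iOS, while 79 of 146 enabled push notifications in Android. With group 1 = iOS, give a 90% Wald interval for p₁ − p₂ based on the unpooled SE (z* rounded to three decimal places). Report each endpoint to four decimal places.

(0.1562, 0.3080)

p̂₁ = 0.77317, p̂₂ = 0.54110, so the observed difference is 0.23207.
SE = √(0.000427751 + 0.001700761) = √0.002128512 = 0.046136.
For 90% confidence, z* = 1.645. Margin = 1.645·0.046136 = 0.07589.
CI: 0.23207 ± 0.07589 = (0.1562, 0.3080).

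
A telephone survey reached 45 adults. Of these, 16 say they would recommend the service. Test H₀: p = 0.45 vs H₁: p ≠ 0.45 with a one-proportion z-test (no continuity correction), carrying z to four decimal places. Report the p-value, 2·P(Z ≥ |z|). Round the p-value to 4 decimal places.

p-value = 0.2028

The sample proportion is 16/45 = 0.35556.
SE₀ = √(0.45·0.55/45) = 0.074162.
z = (p̂ − p₀)/SE = (16/45 − 0.45)/0.074162 ≈ -1.2735.
p-value = 2·P(Z ≥ |z|) with z = -1.2735 → 0.2028.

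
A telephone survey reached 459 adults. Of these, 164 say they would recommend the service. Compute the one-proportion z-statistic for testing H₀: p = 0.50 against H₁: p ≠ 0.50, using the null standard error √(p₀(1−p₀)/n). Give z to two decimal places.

z = -6.11

With x = 164 successes in n = 459, p̂ = 0.35730.
SE₀ = √(0.50·0.50/459) = 0.023338.
Test statistic: z = -0.14270/0.023338 = -6.11.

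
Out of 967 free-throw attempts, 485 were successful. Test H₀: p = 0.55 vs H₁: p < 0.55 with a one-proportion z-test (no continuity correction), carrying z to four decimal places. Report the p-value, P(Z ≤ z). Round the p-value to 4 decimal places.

With x = 485 successes in n = 967, p̂ = 0.50155.
Null standard error: √(0.55·0.45/967) = √0.000255946 = 0.015998.
z = (p̂ − p₀)/SE = (485/967 − 0.55)/0.015998 ≈ -3.0284.
p-value = P(Z ≤ z) with z = -3.0284 → 0.0012.

p-value = 0.0012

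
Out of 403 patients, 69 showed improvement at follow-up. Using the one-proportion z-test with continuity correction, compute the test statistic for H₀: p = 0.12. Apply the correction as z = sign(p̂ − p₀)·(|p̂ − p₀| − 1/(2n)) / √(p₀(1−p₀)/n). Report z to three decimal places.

With x = 69 successes in n = 403, p̂ = 0.17122. p̂ − p₀ = 0.051216.
Continuity correction 1/(2n) = 1/806 = 0.001241.
Corrected numerator: |0.051216| − 0.001241 = 0.049975.
Null standard error: √(0.12·0.88/403) = √0.000262035 = 0.016187.
z = +0.049975/0.016187 = 3.087.

z = 3.087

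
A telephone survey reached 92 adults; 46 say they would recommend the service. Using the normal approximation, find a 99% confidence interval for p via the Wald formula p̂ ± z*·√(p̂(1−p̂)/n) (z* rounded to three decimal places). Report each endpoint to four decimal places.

p̂ = 46/92 = 0.50000.
SE(p̂) = √(0.50000·0.50000/92) = 0.052129.
The 99% critical value is z* = 2.576.
Margin = 2.576·0.052129 = 0.13428.
CI: 0.50000 ± 0.13428 = (0.3657, 0.6343).

(0.3657, 0.6343)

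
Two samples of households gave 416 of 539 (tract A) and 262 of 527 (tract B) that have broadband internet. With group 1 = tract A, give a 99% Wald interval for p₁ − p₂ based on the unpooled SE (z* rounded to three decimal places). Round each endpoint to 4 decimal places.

(0.2017, 0.3476)

p̂₁ = 416/539 = 0.77180, p̂₂ = 262/527 = 0.49715; p̂₁ − p̂₂ = 0.27465.
SE = √(0.000326762 + 0.000474368) = √0.000801130 = 0.028304.
For 99% confidence, z* = 2.576. Margin = 2.576·0.028304 = 0.07291.
So the interval runs from 0.2017 to 0.3476.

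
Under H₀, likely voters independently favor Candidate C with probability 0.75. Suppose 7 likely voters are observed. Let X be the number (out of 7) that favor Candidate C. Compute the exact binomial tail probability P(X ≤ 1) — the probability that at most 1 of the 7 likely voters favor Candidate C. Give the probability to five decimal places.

P = 0.00134

X ~ Binomial(n=7, p=0.75).
P(X ≤ 1) = C(7,0)·0.75^0·0.25^7 + C(7,1)·0.75^1·0.25^6.
= 0.000061 + 0.001282 = 0.00134.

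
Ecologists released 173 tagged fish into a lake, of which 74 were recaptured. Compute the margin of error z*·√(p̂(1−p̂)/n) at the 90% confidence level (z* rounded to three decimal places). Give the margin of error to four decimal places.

With x = 74 successes in n = 173, p̂ = 0.42775.
SE = √(p̂(1−p̂)/n) = √(0.244779/173) = 0.037615.
z* = 1.645 at the 90% level.
ME = 1.645·0.037615 = 0.0619.

ME = 0.0619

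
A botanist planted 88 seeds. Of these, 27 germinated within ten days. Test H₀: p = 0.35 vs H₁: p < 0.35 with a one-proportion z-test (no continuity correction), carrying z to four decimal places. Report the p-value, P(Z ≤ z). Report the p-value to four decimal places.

p-value = 0.1979

With x = 27 successes in n = 88, p̂ = 0.30682.
Under H₀, SE = √(p₀(1−p₀)/n) = √(0.35·0.65/88) = √0.002585227 = 0.050845.
Test statistic (full precision, shown to 4 dp): z = (27/88 − 0.35)/SE₀ ≈ -0.8493.
From the standard normal, P(Z ≤ z) = 0.1979.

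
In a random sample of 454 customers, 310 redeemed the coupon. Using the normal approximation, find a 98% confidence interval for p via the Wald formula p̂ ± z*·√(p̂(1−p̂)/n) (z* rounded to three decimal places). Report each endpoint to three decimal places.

The sample proportion is 310/454 = 0.68282.
SE(p̂) = √(0.68282·0.31718/454) = 0.021841.
z* = 2.326 at the 98% level.
Margin = 2.326·0.021841 = 0.05080.
CI: 0.68282 ± 0.05080 = (0.632, 0.734).

(0.632, 0.734)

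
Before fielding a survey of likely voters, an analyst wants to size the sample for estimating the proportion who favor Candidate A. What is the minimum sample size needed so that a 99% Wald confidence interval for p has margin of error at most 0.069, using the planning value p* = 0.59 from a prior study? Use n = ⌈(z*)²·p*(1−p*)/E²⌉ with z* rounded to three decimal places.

n = 338

For 99% confidence, z* = 2.576.
p*(1−p*) = 0.59·0.41 = 0.2419.
Required n before rounding: 6.635776 × 0.2419 / 0.069² = 337.155.
Rounding up, n = 338.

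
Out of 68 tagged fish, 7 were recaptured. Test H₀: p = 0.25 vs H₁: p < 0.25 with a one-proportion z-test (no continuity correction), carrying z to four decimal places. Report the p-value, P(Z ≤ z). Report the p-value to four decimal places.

Sample proportion p̂ = 7/68 = 0.10294.
SE₀ = √(0.25·0.75/68) = 0.052511.
Test statistic (full precision, shown to 4 dp): z = (7/68 − 0.25)/SE₀ ≈ -2.8006.
p-value = P(Z ≤ z) with z = -2.8006 → 0.0026.

p-value = 0.0026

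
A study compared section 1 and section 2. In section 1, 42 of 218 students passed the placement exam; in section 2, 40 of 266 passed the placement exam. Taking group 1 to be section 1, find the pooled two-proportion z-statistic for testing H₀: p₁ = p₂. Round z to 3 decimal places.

Sample proportions: p̂₁ = 42/218 = 0.19266 and p̂₂ = 40/266 = 0.15038.
Pooling: p̂ = 82/484 = 0.16942.
SE = √[p̂(1−p̂)(1/n₁+1/n₂)] = √[0.16942·0.83058·(1/218+1/266)] ≈ 0.034271.
z = 0.04228/0.034271 = 1.234.

z = 1.234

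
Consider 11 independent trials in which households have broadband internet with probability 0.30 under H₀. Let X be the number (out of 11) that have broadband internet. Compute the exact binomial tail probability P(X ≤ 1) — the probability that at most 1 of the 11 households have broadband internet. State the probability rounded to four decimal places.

X is binomial with n = 11 and p = 0.30.
P(X ≤ 1) = C(11,0)·0.30^0·0.70^11 + C(11,1)·0.30^1·0.70^10.
= 0.019773 + 0.093217 = 0.1130.

P = 0.1130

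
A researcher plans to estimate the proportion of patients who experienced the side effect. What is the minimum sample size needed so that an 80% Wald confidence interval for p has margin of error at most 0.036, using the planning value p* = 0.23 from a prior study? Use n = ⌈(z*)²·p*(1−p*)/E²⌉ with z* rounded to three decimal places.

For 80% confidence, z* = 1.282.
p*(1−p*) = 0.23·0.77 = 0.1771.
(z*)²·p*(1−p*)/E² = 1.643524·0.1771/0.001296 = 224.590.
Rounding up, n = 225.

n = 225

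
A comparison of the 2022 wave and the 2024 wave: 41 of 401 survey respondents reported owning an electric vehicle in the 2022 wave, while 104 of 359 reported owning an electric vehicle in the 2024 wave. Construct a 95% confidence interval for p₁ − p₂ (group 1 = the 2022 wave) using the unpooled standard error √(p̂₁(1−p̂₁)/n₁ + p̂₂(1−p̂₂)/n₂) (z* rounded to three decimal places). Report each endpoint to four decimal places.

p̂₁ = 41/401 = 0.10224, p̂₂ = 104/359 = 0.28969; p̂₁ − p̂₂ = -0.18745.
SE = √(0.000228904 + 0.000573179) = √0.000802083 = 0.028321.
z* = 1.960 at the 95% level. Margin = 1.960·0.028321 = 0.05551.
Interval: -0.18745 ± 0.05551 → (-0.2430, -0.1319).

(-0.2430, -0.1319)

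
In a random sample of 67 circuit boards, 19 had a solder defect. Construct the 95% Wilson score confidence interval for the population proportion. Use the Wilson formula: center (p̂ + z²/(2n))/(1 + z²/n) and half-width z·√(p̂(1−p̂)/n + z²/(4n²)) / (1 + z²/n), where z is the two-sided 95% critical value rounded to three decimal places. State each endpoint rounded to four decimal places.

Here p̂ = 19/67 = 0.28358 and z = 1.960 (z² = 3.841600).
1 + z²/n = 1.057337.
Adjusted center: (0.28358 + z²/(2n))/1.057337 = 0.29532.
Radicand: p̂(1−p̂)/n + z²/(4n²) = 0.003032288 + 0.000213945 = 0.003246233.
Half-width = 1.960·√0.003246233/1.057337 = 0.10562.
So the interval runs from 0.1897 to 0.4009.

(0.1897, 0.4009)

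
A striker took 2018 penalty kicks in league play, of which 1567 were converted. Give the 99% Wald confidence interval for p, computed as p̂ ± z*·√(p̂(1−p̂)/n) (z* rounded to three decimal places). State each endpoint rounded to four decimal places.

p̂ = 1567/2018 = 0.77651.
Standard error of p̂: √(0.173541/2018) = √0.000085997 = 0.009273.
For 99% confidence, z* = 2.576.
Margin of error: 2.576 × 0.009273 = 0.02389.
CI: 0.77651 ± 0.02389 = (0.7526, 0.8004).

(0.7526, 0.8004)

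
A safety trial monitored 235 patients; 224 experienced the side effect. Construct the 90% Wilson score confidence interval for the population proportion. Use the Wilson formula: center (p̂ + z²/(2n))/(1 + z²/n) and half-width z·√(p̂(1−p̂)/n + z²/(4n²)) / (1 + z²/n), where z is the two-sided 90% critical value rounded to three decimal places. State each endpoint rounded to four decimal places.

(0.9249, 0.9712)

p̂ = 224/235 = 0.95319; z = 1.645, so z² = 2.706025.
Denominator 1 + z²/n = 1 + 2.706025/235 = 1.011515.
Adjusted center: (0.95319 + z²/(2n))/1.011515 = 0.94803.
Radicand: p̂(1−p̂)/n + z²/(4n²) = 0.000189862 + 0.000012250 = 0.000202112.
Half-width = z·√(radicand)/denom = 1.645·0.014217/1.011515 = 0.02312.
So the interval runs from 0.9249 to 0.9712.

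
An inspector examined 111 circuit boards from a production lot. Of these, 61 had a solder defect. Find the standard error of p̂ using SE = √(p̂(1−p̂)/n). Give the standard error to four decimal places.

SE = 0.0472

p̂ = 61/111 = 0.54955.
p̂(1−p̂) = 0.54955·0.45045 = 0.247545.
SE = √(0.247545/111) = 0.0472.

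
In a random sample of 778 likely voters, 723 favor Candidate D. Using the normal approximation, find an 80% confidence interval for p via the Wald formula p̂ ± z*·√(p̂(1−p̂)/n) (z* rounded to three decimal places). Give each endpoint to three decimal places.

With x = 723 successes in n = 778, p̂ = 0.92931.
SE = √(p̂(1−p̂)/n) = √(0.065696/778) = 0.009189.
For 80% confidence, z* = 1.282.
Margin of error: 1.282 × 0.009189 = 0.01178.
So the interval runs from 0.918 to 0.941.

(0.918, 0.941)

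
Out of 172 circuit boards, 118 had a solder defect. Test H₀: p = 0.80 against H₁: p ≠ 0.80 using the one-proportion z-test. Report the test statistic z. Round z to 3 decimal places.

Sample proportion p̂ = 118/172 = 0.68605.
Under H₀, SE = √(p₀(1−p₀)/n) = √(0.80·0.20/172) = √0.000930233 = 0.030500.
z = (0.68605 − 0.80)/0.030500 = -0.11395/0.030500 = -3.736.

z = -3.736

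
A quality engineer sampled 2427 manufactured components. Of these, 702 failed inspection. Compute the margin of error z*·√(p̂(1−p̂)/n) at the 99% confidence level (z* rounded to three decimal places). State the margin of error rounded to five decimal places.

ME = 0.02371

p̂ = 702/2427 = 0.28925.
SE = √(p̂(1−p̂)/n) = √(0.205583/2427) = 0.009204.
The 99% critical value is z* = 2.576.
Margin of error = z*·SE = 2.576 × 0.009204 = 0.02371.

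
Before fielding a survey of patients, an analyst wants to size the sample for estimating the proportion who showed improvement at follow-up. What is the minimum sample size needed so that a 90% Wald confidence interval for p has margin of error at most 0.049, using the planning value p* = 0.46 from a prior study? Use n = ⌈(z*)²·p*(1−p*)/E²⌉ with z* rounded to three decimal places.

The 90% critical value is z* = 1.645.
p*(1−p*) = 0.46·0.54 = 0.2484.
(z*)²·p*(1−p*)/E² = 2.706025·0.2484/0.002401 = 279.957.
Rounding up, n = 280.

n = 280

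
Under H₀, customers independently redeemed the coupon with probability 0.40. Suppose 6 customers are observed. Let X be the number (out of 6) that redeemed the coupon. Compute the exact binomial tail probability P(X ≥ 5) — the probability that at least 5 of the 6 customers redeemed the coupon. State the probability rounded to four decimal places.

P = 0.0410

X ~ Binomial(n=6, p=0.40).
P(X ≥ 5) = C(6,5)·0.40^5·0.60^1 + C(6,6)·0.40^6·0.60^0.
= 0.036864 + 0.004096 = 0.0410.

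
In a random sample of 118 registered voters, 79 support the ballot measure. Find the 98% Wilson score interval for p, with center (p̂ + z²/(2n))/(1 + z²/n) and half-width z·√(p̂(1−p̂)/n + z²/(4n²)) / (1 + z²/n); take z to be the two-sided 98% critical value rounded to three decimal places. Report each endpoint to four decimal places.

p̂ = 79/118 = 0.66949; z = 2.326, so z² = 5.410276.
1 + z²/n = 1.045850.
Adjusted center: (0.66949 + z²/(2n))/1.045850 = 0.66206.
Radicand: p̂(1−p̂)/n + z²/(4n²) = 0.001875192 + 0.000097139 = 0.001972331.
Half-width = 2.326·√0.001972331/1.045850 = 0.09877.
Interval: 0.66206 ± 0.09877 → (0.5633, 0.7608).

(0.5633, 0.7608)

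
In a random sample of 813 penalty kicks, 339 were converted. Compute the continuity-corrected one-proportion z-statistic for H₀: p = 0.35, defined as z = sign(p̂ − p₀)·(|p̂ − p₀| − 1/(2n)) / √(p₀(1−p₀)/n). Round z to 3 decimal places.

z = 3.967

Sample proportion p̂ = 339/813 = 0.41697. p̂ − p₀ = 0.066974.
1/(2n) = 0.000615.
Corrected numerator: |0.066974| − 0.000615 = 0.066359.
Null standard error: √(0.35·0.65/813) = √0.000279828 = 0.016728.
z = +0.066359/0.016728 = 3.967.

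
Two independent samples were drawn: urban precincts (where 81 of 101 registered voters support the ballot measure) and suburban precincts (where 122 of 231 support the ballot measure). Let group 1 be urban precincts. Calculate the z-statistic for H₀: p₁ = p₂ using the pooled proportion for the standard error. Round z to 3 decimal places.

p̂₁ = 81/101 = 0.80198, p̂₂ = 122/231 = 0.52814.
Pooling: p̂ = 203/332 = 0.61145.
Pooled SE = √[0.2375798·0.01422999] ≈ 0.058144.
z = (p̂₁ − p̂₂)/SE = (0.80198 − 0.52814)/0.058144 = 0.27384/0.058144 = 4.710.

z = 4.710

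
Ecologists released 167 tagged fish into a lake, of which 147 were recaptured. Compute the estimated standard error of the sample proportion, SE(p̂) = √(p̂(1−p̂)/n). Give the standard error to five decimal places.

SE = 0.02512

p̂ = 147/167 = 0.88024.
p̂(1−p̂) = 0.88024·0.11976 = 0.105418.
SE = √(0.105418/167) = 0.02512.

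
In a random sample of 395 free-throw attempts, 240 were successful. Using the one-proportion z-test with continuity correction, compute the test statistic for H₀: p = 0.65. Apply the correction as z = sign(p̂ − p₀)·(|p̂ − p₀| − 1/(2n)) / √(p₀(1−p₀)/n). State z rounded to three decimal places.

z = -1.714

p̂ = 240/395 = 0.60759. p̂ − p₀ = -0.042405.
Continuity correction 1/(2n) = 1/790 = 0.001266.
Corrected numerator: |-0.042405| − 0.001266 = 0.041139.
SE₀ = √(0.65·0.35/395) = 0.023999.
z = (−)0.041139/0.023999 = -1.714.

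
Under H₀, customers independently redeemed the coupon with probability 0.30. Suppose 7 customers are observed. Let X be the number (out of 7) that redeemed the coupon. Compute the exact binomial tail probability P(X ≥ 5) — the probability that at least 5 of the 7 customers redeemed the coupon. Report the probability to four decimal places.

P = 0.0288

X ~ Binomial(n=7, p=0.30).
P(X ≥ 5) = C(7,5)·0.30^5·0.70^2 + C(7,6)·0.30^6·0.70^1 + C(7,7)·0.30^7·0.70^0.
= 0.025005 + 0.003572 + 0.000219 = 0.0288.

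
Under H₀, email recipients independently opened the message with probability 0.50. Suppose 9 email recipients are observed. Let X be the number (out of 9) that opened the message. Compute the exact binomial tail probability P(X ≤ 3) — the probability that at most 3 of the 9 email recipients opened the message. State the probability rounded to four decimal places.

P = 0.2539

X ~ Binomial(n=9, p=0.50).
P(X ≤ 3) = C(9,0)·0.50^0·0.50^9 + C(9,1)·0.50^1·0.50^8 + C(9,2)·0.50^2·0.50^7 + C(9,3)·0.50^3·0.50^6.
= 0.001953 + 0.017578 + 0.070312 + 0.164062 = 0.2539.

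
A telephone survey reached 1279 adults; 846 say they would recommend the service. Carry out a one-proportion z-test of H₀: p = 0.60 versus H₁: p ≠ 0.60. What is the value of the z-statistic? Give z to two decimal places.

z = 4.49

The sample proportion is 846/1279 = 0.66145.
Under H₀, SE = √(p₀(1−p₀)/n) = √(0.60·0.40/1279) = √0.000187647 = 0.013698.
Test statistic: z = 0.06145/0.013698 = 4.49.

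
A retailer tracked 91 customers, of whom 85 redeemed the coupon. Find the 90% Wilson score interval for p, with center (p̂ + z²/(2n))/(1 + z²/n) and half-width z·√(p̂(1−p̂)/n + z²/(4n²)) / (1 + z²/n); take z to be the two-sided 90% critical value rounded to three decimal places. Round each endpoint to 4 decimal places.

(0.8775, 0.9655)

Here p̂ = 85/91 = 0.93407 and z = 1.645 (z² = 2.706025).
1 + z²/n = 1.029737.
Center = (0.93407 + 0.014868)/1.029737 = 0.92153.
Radicand: p̂(1−p̂)/n + z²/(4n²) = 0.000676778 + 0.000081694 = 0.000758472.
Half-width = z·√(radicand)/denom = 1.645·0.027540/1.029737 = 0.04400.
Interval: 0.92153 ± 0.04400 → (0.8775, 0.9655).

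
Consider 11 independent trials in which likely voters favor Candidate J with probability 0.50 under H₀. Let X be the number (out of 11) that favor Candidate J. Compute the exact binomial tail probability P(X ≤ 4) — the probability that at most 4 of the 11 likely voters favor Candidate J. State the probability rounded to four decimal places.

X ~ Binomial(n=11, p=0.50).
P(X ≤ 4) = Σ_{j=0}^{4} C(11,j)·0.50^j·0.50^{11−j}.
= 0.000488 + 0.005371 + 0.026855 + 0.080566 + 0.161133 = 0.2744.

P = 0.2744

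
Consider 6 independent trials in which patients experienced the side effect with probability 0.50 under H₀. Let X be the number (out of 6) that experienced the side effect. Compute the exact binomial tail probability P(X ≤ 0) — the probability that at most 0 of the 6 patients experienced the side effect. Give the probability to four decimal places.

X ~ Binomial(n=6, p=0.50).
P(X ≤ 0) = C(6,0)·0.50^0·0.50^6.
= 0.015625 = 0.0156.

P = 0.0156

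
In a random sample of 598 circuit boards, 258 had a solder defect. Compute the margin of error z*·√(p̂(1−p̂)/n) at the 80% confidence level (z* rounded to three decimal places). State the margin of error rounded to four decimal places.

ME = 0.0260

The sample proportion is 258/598 = 0.43144.
Standard error of p̂: √(0.245299/598) = √0.000410199 = 0.020253.
For 80% confidence, z* = 1.282.
ME = 1.282·0.020253 = 0.0260.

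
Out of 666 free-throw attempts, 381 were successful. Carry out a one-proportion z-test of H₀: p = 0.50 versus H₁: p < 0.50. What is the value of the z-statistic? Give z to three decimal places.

z = 3.720

Sample proportion p̂ = 381/666 = 0.57207.
Under H₀, SE = √(p₀(1−p₀)/n) = √(0.50·0.50/666) = √0.000375375 = 0.019375.
z = (0.57207 − 0.50)/0.019375 = 0.07207/0.019375 = 3.720.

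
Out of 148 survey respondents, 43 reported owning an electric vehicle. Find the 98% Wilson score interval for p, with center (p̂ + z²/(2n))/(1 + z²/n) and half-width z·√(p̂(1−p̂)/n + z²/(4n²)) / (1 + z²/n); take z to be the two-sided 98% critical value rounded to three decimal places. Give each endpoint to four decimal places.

p̂ = 43/148 = 0.29054; z = 2.326, so z² = 5.410276.
Denominator 1 + z²/n = 1 + 5.410276/148 = 1.036556.
Center = (0.29054 + 0.018278)/1.036556 = 0.29793.
Radicand: p̂(1−p̂)/n + z²/(4n²) = 0.001392748 + 0.000061750 = 0.001454498.
Half-width = z·√(radicand)/denom = 2.326·0.038138/1.036556 = 0.08558.
So the interval runs from 0.2123 to 0.3835.

(0.2123, 0.3835)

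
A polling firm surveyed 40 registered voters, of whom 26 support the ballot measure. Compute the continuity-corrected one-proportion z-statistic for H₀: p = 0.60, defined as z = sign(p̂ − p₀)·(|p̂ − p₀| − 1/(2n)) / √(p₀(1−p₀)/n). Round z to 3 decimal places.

z = 0.484

p̂ = 26/40 = 0.65000. p̂ − p₀ = 0.050000.
1/(2n) = 0.012500.
Corrected numerator: |0.050000| − 0.012500 = 0.037500.
SE₀ = √(0.60·0.40/40) = 0.077460.
z = (+)0.037500/0.077460 = 0.484.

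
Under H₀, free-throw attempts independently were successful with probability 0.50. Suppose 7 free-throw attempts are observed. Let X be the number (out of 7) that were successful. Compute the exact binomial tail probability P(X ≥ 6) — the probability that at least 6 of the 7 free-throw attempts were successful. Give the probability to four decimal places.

P = 0.0625

X is binomial with n = 7 and p = 0.50.
P(X ≥ 6) = C(7,6)·0.50^6·0.50^1 + C(7,7)·0.50^7·0.50^0.
= 0.054688 + 0.007812 = 0.0625.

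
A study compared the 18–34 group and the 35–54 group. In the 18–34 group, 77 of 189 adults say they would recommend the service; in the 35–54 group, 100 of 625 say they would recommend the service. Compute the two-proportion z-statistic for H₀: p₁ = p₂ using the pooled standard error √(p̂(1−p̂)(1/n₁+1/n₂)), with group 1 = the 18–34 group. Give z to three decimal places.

p̂₁ = 77/189 = 0.40741, p̂₂ = 100/625 = 0.16000.
Pooled p̂ = (77+100)/(189+625) = 177/814 = 0.21744.
SE = √[p̂(1−p̂)(1/n₁+1/n₂)] = √[0.21744·0.78256·(1/189+1/625)] ≈ 0.034243.
z = 0.24741/0.034243 = 7.225.

z = 7.225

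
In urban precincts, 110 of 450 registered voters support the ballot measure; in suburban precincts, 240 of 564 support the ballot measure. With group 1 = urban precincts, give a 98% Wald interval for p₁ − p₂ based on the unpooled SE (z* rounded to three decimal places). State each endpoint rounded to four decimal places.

(-0.2487, -0.1135)

p̂₁ = 110/450 = 0.24444, p̂₂ = 240/564 = 0.42553; p̂₁ − p̂₂ = -0.18109.
SE = √(0.000410425 + 0.000433430) = √0.000843855 = 0.029049.
For 98% confidence, z* = 2.326. Margin of error = 0.06757.
Interval: -0.18109 ± 0.06757 → (-0.2487, -0.1135).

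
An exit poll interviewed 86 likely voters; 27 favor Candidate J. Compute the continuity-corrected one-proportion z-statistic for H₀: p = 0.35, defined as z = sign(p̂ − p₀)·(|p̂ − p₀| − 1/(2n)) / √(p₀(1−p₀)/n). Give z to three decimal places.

z = -0.588

The sample proportion is 27/86 = 0.31395. p̂ − p₀ = -0.036047.
1/(2n) = 0.005814.
Corrected numerator: |-0.036047| − 0.005814 = 0.030233.
Null standard error: √(0.35·0.65/86) = √0.002645349 = 0.051433.
z = −0.030233/0.051433 = -0.588.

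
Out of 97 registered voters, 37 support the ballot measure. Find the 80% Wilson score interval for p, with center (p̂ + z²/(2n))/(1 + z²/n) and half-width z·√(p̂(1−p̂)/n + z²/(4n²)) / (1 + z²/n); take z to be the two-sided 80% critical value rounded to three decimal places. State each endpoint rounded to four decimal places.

Here p̂ = 37/97 = 0.38144 and z = 1.282 (z² = 1.643524).
Denominator 1 + z²/n = 1 + 1.643524/97 = 1.016944.
Adjusted center: (0.38144 + z²/(2n))/1.016944 = 0.38342.
Radicand: p̂(1−p̂)/n + z²/(4n²) = 0.002432416 + 0.000043669 = 0.002476085.
Half-width = 1.282·√0.002476085/1.016944 = 0.06273.
Interval: 0.38342 ± 0.06273 → (0.3207, 0.4461).

(0.3207, 0.4461)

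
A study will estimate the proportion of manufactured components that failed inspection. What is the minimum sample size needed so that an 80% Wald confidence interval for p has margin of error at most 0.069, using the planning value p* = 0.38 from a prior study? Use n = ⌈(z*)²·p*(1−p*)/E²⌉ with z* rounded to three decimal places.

z* = 1.282 at the 80% level.
p*(1−p*) = 0.38·0.62 = 0.2356.
(z*)²·p*(1−p*)/E² = 1.643524·0.2356/0.004761 = 81.330.
Rounding up, n = 82.

n = 82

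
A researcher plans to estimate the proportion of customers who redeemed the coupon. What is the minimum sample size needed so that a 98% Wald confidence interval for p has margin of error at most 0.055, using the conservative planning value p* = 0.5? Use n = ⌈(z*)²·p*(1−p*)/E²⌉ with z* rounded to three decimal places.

For 98% confidence, z* = 2.326.
p*(1−p*) = 0.50·0.50 = 0.2500.
(z*)²·p*(1−p*)/E² = 5.410276·0.2500/0.003025 = 447.130.
Rounding up, n = 448.

n = 448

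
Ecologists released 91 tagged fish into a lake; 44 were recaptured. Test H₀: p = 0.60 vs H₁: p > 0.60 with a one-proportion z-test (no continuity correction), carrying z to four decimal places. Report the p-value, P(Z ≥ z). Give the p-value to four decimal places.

p̂ = 44/91 = 0.48352.
SE₀ = √(0.60·0.40/91) = 0.051355.
Test statistic (full precision, shown to 4 dp): z = (44/91 − 0.60)/SE₀ ≈ -2.2682.
p-value = P(Z ≥ z) with z = -2.2682 → 0.9883.

p-value = 0.9883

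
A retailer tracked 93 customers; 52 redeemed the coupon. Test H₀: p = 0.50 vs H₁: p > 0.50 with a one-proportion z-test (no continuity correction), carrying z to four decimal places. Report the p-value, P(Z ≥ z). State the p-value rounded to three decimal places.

p-value = 0.127

With x = 52 successes in n = 93, p̂ = 0.55914.
Null standard error: √(0.50·0.50/93) = √0.002688172 = 0.051848.
z = (p̂ − p₀)/SE = (52/93 − 0.50)/0.051848 ≈ 1.1406.
p-value = P(Z ≥ z) with z = 1.1406 → 0.127.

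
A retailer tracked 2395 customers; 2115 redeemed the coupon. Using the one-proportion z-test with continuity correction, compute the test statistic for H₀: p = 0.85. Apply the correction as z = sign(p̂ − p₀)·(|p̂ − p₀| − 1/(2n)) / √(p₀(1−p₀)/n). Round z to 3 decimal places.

z = 4.507

Sample proportion p̂ = 2115/2395 = 0.88309. p̂ − p₀ = 0.033090.
Continuity correction 1/(2n) = 1/4790 = 0.000209.
Corrected numerator: |0.033090| − 0.000209 = 0.032881.
Null standard error: √(0.85·0.15/2395) = √0.000053236 = 0.007296.
z = +0.032881/0.007296 = 4.507.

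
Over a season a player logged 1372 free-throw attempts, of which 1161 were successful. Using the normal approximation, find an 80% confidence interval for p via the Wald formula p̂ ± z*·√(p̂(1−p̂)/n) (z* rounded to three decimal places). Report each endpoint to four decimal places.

The sample proportion is 1161/1372 = 0.84621.
SE = √(p̂(1−p̂)/n) = √(0.130139/1372) = 0.009739.
z* = 1.282 at the 80% level.
Margin = 1.282·0.009739 = 0.01249.
Interval: 0.84621 ± 0.01249 → (0.8337, 0.8587).

(0.8337, 0.8587)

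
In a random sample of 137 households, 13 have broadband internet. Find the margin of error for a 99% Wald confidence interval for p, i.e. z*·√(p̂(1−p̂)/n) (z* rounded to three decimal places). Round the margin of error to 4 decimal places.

Sample proportion p̂ = 13/137 = 0.09489.
SE = √(p̂(1−p̂)/n) = √(0.085886/137) = 0.025038.
z* = 2.576 at the 99% level.
ME = 2.576·0.025038 = 0.0645.

ME = 0.0645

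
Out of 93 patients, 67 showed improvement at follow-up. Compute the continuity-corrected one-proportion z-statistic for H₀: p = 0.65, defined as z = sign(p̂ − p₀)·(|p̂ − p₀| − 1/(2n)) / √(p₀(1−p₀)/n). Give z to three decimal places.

z = 1.315

p̂ = 67/93 = 0.72043. p̂ − p₀ = 0.070430.
1/(2n) = 0.005376.
Corrected numerator: |0.070430| − 0.005376 = 0.065054.
Under H₀, SE = √(p₀(1−p₀)/n) = √(0.65·0.35/93) = √0.002446237 = 0.049459.
z = (+)0.065054/0.049459 = 1.315.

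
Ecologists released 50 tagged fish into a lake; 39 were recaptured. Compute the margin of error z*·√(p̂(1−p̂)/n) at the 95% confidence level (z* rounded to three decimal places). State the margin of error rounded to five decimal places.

The sample proportion is 39/50 = 0.78000.
SE = √(p̂(1−p̂)/n) = √(0.171600/50) = 0.058583.
z* = 1.960 at the 95% level.
So ME = 0.11482.

ME = 0.11482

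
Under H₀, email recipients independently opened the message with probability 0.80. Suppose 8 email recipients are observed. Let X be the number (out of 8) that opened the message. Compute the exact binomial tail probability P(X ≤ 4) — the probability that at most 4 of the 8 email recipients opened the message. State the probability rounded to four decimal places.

X ~ Binomial(n=8, p=0.80).
P(X ≤ 4) = Σ_{j=0}^{4} C(8,j)·0.80^j·0.20^{8−j}.
= 0.000003 + 0.000082 + 0.001147 + 0.009175 + 0.045875 = 0.0563.

P = 0.0563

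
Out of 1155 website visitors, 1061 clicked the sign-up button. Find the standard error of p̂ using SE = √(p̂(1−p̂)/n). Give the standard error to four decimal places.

p̂ = 1061/1155 = 0.91861.
p̂(1−p̂) = 0.91861·0.08139 = 0.074766.
Dividing by n and taking the root: √0.000064732 = 0.0080.

SE = 0.0080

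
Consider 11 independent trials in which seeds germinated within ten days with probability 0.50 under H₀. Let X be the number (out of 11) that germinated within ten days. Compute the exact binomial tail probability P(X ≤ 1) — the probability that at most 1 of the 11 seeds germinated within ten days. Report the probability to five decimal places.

X ~ Binomial(n=11, p=0.50).
P(X ≤ 1) = C(11,0)·0.50^0·0.50^11 + C(11,1)·0.50^1·0.50^10.
= 0.000488 + 0.005371 = 0.00586.

P = 0.00586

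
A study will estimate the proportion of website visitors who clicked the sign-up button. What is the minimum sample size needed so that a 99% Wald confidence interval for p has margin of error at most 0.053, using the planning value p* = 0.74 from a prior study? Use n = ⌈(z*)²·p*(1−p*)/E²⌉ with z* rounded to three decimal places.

n = 455

The 99% critical value is z* = 2.576.
p*(1−p*) = 0.74·0.26 = 0.1924.
(z*)²·p*(1−p*)/E² = 6.635776·0.1924/0.002809 = 454.512.
⌈454.512⌉ = 455.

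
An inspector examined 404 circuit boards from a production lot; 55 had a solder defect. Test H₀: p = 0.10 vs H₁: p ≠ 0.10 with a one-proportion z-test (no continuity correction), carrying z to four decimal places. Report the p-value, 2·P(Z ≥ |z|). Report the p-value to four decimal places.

p-value = 0.0155

p̂ = 55/404 = 0.13614.
SE₀ = √(0.10·0.90/404) = 0.014926.
z = (p̂ − p₀)/SE = (55/404 − 0.10)/0.014926 ≈ 2.4213.
From the standard normal, 2·P(Z ≥ |z|) = 0.0155.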